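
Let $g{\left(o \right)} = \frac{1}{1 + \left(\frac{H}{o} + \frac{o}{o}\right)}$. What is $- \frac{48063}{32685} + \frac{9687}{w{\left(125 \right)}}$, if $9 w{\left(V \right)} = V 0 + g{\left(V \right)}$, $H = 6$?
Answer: $\frac{48632369267}{272375} \approx 1.7855 \cdot 10^{5}$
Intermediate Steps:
$g{\left(o \right)} = \frac{1}{2 + \frac{6}{o}}$ ($g{\left(o \right)} = \frac{1}{1 + \left(\frac{6}{o} + \frac{o}{o}\right)} = \frac{1}{1 + \left(\frac{6}{o} + 1\right)} = \frac{1}{1 + \left(1 + \frac{6}{o}\right)} = \frac{1}{2 + \frac{6}{o}}$)
$w{\left(V \right)} = \frac{V}{18 \left(3 + V\right)}$ ($w{\left(V \right)} = \frac{V 0 + \frac{V}{2 \left(3 + V\right)}}{9} = \frac{0 + \frac{V}{2 \left(3 + V\right)}}{9} = \frac{\frac{1}{2} V \frac{1}{3 + V}}{9} = \frac{V}{18 \left(3 + V\right)}$)
$- \frac{48063}{32685} + \frac{9687}{w{\left(125 \right)}} = - \frac{48063}{32685} + \frac{9687}{\frac{1}{18} \cdot 125 \frac{1}{3 + 125}} = \left(-48063\right) \frac{1}{32685} + \frac{9687}{\frac{1}{18} \cdot 125 \cdot \frac{1}{128}} = - \frac{16021}{10895} + \frac{9687}{\frac{1}{18} \cdot 125 \cdot \frac{1}{128}} = - \frac{16021}{10895} + \frac{9687}{\frac{125}{2304}} = - \frac{16021}{10895} + 9687 \cdot \frac{2304}{125} = - \frac{16021}{10895} + \frac{22318848}{125} = \frac{48632369267}{272375}$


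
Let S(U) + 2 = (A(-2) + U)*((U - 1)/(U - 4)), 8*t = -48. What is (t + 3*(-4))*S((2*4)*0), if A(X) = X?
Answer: 45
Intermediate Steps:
t = -6 (t = (1/8)*(-48) = -6)
S(U) = -2 + (-1 + U)*(-2 + U)/(-4 + U) (S(U) = -2 + (-2 + U)*((U - 1)/(U - 4)) = -2 + (-2 + U)*((-1 + U)/(-4 + U)) = -2 + (-1 + U)*(-2 + U)/(-4 + U))
(t + 3*(-4))*S((2*4)*0) = (-6 + 3*(-4))*((10 + ((2*4)*0)**2 - 5*2*4*0)/(-4 + (2*4)*0)) = (-6 - 12)*((10 + (8*0)**2 - 40*0)/(-4 + 8*0)) = -18*(10 + 0**2 - 5*0)/(-4 + 0) = -18*(10 + 0 + 0)/(-4) = -(-9)*10/2 = -18*(-5/2) = 45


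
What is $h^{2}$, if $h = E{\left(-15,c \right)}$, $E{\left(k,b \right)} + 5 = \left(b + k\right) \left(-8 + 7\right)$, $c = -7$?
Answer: $289$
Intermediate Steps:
$E{\left(k,b \right)} = -5 - b - k$ ($E{\left(k,b \right)} = -5 + \left(b + k\right) \left(-8 + 7\right) = -5 + \left(b + k\right) \left(-1\right) = -5 - \left(b + k\right) = -5 - b - k$)
$h = 17$ ($h = -5 - -7 - -15 = -5 + 7 + 15 = 17$)
$h^{2} = 17^{2} = 289$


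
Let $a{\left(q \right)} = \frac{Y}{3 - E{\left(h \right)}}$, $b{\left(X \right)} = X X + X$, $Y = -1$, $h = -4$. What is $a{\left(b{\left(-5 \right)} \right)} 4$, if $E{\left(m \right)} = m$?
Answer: $- \frac{4}{7} \approx -0.57143$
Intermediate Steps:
$b{\left(X \right)} = X + X^{2}$ ($b{\left(X \right)} = X^{2} + X = X + X^{2}$)
$a{\left(q \right)} = - \frac{1}{7}$ ($a{\left(q \right)} = - \frac{1}{3 - -4} = - \frac{1}{3 + 4} = - \frac{1}{7}$)
$a{\left(b{\left(-5 \right)} \right)} 4 = \left(- \frac{1}{7}\right) 4 = - \frac{4}{7}$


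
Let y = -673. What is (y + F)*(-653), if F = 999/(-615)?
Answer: 90308594/205 ≈ 4.4053e+5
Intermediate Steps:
F = -333/205 (F = 999*(-1/615) = -333/205 ≈ -1.6244)
(y + F)*(-653) = (-673 - 333/205)*(-653) = -138298/205*(-653) = 90308594/205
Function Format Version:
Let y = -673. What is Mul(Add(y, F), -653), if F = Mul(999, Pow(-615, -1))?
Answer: Rational(90308594, 205) ≈ 4.4053e+5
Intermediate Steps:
F = Rational(-333, 205) (F = Mul(999, Rational(-1, 615)) = Rational(-333, 205) ≈ -1.6244)
Mul(Add(y, F), -653) = Mul(Add(-673, Rational(-333, 205)), -653) = Mul(Rational(-138298, 205), -653) = Rational(90308594, 205)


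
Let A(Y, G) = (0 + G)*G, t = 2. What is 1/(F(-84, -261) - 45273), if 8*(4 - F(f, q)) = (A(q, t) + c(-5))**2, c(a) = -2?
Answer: -2/90539 ≈ -2.2090e-5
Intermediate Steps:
A(Y, G) = G**2 (A(Y, G) = G*G = G**2)
F(f, q) = 7/2 (F(f, q) = 4 - (2**2 - 2)**2/8 = 4 - (4 - 2)**2/8 = 4 - 1/8*2**2 = 4 - 1/8*4 = 4 - 1/2 = 7/2)
1/(F(-84, -261) - 45273) = 1/(7/2 - 45273) = 1/(-90539/2) = -2/90539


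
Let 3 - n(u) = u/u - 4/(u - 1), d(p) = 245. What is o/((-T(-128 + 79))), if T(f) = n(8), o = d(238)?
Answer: -1715/18 ≈ -95.278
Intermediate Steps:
n(u) = 2 + 4/(-1 + u) (n(u) = 3 - (u/u - 4/(u - 1)) = 3 - (1 - 4/(-1 + u)) = 3 + (-1 + 4/(-1 + u)) = 2 + 4/(-1 + u))
o = 245
T(f) = 18/7 (T(f) = 2*(1 + 8)/(-1 + 8) = 2*9/7 = 2*(1/7)*9 = 18/7)
o/((-T(-128 + 79))) = 245/((-1*18/7)) = 245/(-18/7) = 245*(-7/18) = -1715/18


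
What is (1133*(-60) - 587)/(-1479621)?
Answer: 68567/1479621 ≈ 0.046341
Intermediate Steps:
(1133*(-60) - 587)/(-1479621) = (-67980 - 587)*(-1/1479621) = -68567*(-1/1479621) = 68567/1479621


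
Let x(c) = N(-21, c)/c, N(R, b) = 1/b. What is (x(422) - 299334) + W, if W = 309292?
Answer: 1773360473/178084 ≈ 9958.0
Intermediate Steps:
x(c) = c**(-2) (x(c) = 1/(c*c) = c**(-2))
(x(422) - 299334) + W = (422**(-2) - 299334) + 309292 = (1/178084 - 299334) + 309292 = -53306596055/178084 + 309292 = 1773360473/178084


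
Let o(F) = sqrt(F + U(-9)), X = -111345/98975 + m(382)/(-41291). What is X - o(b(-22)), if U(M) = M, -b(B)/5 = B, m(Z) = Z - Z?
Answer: -22269/19795 - sqrt(101) ≈ -11.175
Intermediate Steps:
m(Z) = 0
b(B) = -5*B
X = -22269/19795 (X = -111345/98975 + 0/(-41291) = -111345*1/98975 + 0*(-1/41291) = -22269/19795 + 0 = -22269/19795 ≈ -1.1250)
o(F) = sqrt(-9 + F) (o(F) = sqrt(F - 9) = sqrt(-9 + F))
X - o(b(-22)) = -22269/19795 - sqrt(-9 - 5*(-22)) = -22269/19795 - sqrt(-9 + 110) = -22269/19795 - sqrt(101)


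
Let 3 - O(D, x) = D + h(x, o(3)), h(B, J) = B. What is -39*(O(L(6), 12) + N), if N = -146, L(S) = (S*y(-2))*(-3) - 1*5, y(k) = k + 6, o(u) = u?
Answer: 3042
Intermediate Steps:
y(k) = 6 + k
L(S) = -5 - 12*S (L(S) = (S*(6 - 2))*(-3) - 1*5 = (S*4)*(-3) - 5 = (4*S)*(-3) - 5 = -12*S - 5 = -5 - 12*S)
O(D, x) = 3 - D - x (O(D, x) = 3 - (D + x) = 3 + (-D - x) = 3 - D - x)
-39*(O(L(6), 12) + N) = -39*((3 - (-5 - 12*6) - 1*12) - 146) = -39*((3 - (-5 - 72) - 12) - 146) = -39*((3 - 1*(-77) - 12) - 146) = -39*((3 + 77 - 12) - 146) = -39*(68 - 146) = -39*(-78) = 3042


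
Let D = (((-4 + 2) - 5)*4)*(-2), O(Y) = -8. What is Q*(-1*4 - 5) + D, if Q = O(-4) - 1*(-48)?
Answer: -304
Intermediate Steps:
D = 56 (D = ((-2 - 5)*4)*(-2) = -7*4*(-2) = -28*(-2) = 56)
Q = 40 (Q = -8 - 1*(-48) = -8 + 48 = 40)
Q*(-1*4 - 5) + D = 40*(-1*4 - 5) + 56 = 40*(-4 - 5) + 56 = 40*(-9) + 56 = -360 + 56 = -304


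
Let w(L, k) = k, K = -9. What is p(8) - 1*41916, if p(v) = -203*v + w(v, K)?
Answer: -43549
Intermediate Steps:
p(v) = -9 - 203*v (p(v) = -203*v - 9 = -9 - 203*v)
p(8) - 1*41916 = (-9 - 203*8) - 1*41916 = (-9 - 1624) - 41916 = -1633 - 41916 = -43549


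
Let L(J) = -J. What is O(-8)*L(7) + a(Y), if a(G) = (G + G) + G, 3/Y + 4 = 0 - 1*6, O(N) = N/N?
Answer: -79/10 ≈ -7.9000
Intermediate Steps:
O(N) = 1
Y = -3/10 (Y = 3/(-4 + (0 - 1*6)) = 3/(-4 + (0 - 6)) = 3/(-4 - 6) = 3/(-10) = 3*(-⅒) = -3/10 ≈ -0.30000)
a(G) = 3*G (a(G) = 2*G + G = 3*G)
O(-8)*L(7) + a(Y) = 1*(-1*7) + 3*(-3/10) = 1*(-7) - 9/10 = -7 - 9/10 = -79/10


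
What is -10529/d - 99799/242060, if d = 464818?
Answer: -3495501523/8036703220 ≈ -0.43494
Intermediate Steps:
-10529/d - 99799/242060 = -10529/464818 - 99799/242060 = -10529*1/464818 - 99799*1/242060 = -10529/464818 - 14257/34580 = -3495501523/8036703220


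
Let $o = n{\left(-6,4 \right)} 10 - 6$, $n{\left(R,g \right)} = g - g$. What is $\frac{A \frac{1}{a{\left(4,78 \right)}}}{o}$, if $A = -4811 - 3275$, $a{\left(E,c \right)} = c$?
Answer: $\frac{311}{18} \approx 17.278$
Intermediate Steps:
$n{\left(R,g \right)} = 0$
$A = -8086$ ($A = -4811 - 3275 = -8086$)
$o = -6$ ($o = 0 \cdot 10 - 6 = 0 - 6 = -6$)
$\frac{A \frac{1}{a{\left(4,78 \right)}}}{o} = \frac{\left(-8086\right) \frac{1}{78}}{-6} = \left(-8086\right) \frac{1}{78} \left(- \frac{1}{6}\right) = \left(- \frac{311}{3}\right) \left(- \frac{1}{6}\right) = \frac{311}{18}$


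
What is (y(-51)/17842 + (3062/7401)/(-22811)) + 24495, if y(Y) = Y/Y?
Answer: 73782897836547697/3012161572662 ≈ 24495.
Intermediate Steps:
y(Y) = 1
(y(-51)/17842 + (3062/7401)/(-22811)) + 24495 = (1/17842 + (3062/7401)/(-22811)) + 24495 = (1*(1/17842) + (3062*(1/7401))*(-1/22811)) + 24495 = (1/17842 + (3062/7401)*(-1/22811)) + 24495 = (1/17842 - 3062/168824211) + 24495 = 114192007/3012161572662 + 24495 = 73782897836547697/3012161572662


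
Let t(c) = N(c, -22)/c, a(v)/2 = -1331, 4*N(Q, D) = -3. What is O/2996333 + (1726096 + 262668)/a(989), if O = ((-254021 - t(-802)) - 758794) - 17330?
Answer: -9562633283240801/12793886467384 ≈ -747.44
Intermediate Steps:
N(Q, D) = -¾ (N(Q, D) = (¼)*(-3) = -¾)
a(v) = -2662 (a(v) = 2*(-1331) = -2662)
t(c) = -3/(4*c)
O = -3304705163/3208 (O = ((-254021 - (-3)/(4*(-802))) - 758794) - 17330 = ((-254021 - (-3)*(-1)/(4*802)) - 758794) - 17330 = ((-254021 - 1*3/3208) - 758794) - 17330 = ((-254021 - 3/3208) - 758794) - 17330 = (-814899371/3208 - 758794) - 17330 = -3249110523/3208 - 17330 = -3304705163/3208 ≈ -1.0301e+6)
O/2996333 + (1726096 + 262668)/a(989) = -3304705163/3208/2996333 + (1726096 + 262668)/(-2662) = -3304705163/3208*1/2996333 + 1988764*(-1/2662) = -3304705163/9612236264 - 994382/1331 = -9562633283240801/12793886467384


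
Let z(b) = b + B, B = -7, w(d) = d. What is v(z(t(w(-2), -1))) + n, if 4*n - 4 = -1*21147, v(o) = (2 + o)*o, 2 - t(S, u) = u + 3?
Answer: -21003/4 ≈ -5250.8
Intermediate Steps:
t(S, u) = -1 - u (t(S, u) = 2 - (u + 3) = 2 - (3 + u) = 2 + (-3 - u) = -1 - u)
z(b) = -7 + b (z(b) = b - 7 = -7 + b)
v(o) = o*(2 + o)
n = -21143/4 (n = 1 + (-1*21147)/4 = 1 + (¼)*(-21147) = 1 - 21147/4 = -21143/4 ≈ -5285.8)
v(z(t(w(-2), -1))) + n = (-7 + (-1 - 1*(-1)))*(2 + (-7 + (-1 - 1*(-1)))) - 21143/4 = (-7 + (-1 + 1))*(2 + (-7 + (-1 + 1))) - 21143/4 = (-7 + 0)*(2 + (-7 + 0)) - 21143/4 = -7*(2 - 7) - 21143/4 = -7*(-5) - 21143/4 = 35 - 21143/4 = -21003/4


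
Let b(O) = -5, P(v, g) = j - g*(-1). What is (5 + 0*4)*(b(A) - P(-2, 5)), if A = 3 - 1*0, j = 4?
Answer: -70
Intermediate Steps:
P(v, g) = 4 + g (P(v, g) = 4 - g*(-1) = 4 - (-1)*g = 4 + g)
A = 3 (A = 3 + 0 = 3)
(5 + 0*4)*(b(A) - P(-2, 5)) = (5 + 0*4)*(-5 - (4 + 5)) = (5 + 0)*(-5 - 1*9) = 5*(-5 - 9) = 5*(-14) = -70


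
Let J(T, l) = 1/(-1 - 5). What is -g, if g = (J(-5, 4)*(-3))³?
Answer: -⅛ ≈ -0.12500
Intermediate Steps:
J(T, l) = -⅙ (J(T, l) = 1/(-6) = -⅙)
g = ⅛ (g = (-⅙*(-3))³ = (½)³ = ⅛ ≈ 0.12500)
-g = -1*⅛ = -⅛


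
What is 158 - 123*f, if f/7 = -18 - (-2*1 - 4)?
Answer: 10490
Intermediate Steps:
f = -84 (f = 7*(-18 - (-2*1 - 4)) = 7*(-18 - (-2 - 4)) = 7*(-18 - 1*(-6)) = 7*(-18 + 6) = 7*(-12) = -84)
158 - 123*f = 158 - 123*(-84) = 158 + 10332 = 10490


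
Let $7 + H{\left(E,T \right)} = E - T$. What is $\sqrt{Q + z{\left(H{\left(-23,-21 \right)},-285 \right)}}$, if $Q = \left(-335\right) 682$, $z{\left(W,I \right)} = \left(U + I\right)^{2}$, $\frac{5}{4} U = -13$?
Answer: $\frac{i \sqrt{3530221}}{5} \approx 375.78 i$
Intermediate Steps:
$U = - \frac{52}{5}$ ($U = \frac{4}{5} \left(-13\right) = - \frac{52}{5} \approx -10.4$)
$H{\left(E,T \right)} = -7 + E - T$ ($H{\left(E,T \right)} = -7 + \left(E - T\right) = -7 + E - T$)
$z{\left(W,I \right)} = \left(- \frac{52}{5} + I\right)^{2}$
$Q = -228470$
$\sqrt{Q + z{\left(H{\left(-23,-21 \right)},-285 \right)}} = \sqrt{-228470 + \frac{\left(-52 + 5 \left(-285\right)\right)^{2}}{25}} = \sqrt{-228470 + \frac{\left(-52 - 1425\right)^{2}}{25}} = \sqrt{-228470 + \frac{\left(-1477\right)^{2}}{25}} = \sqrt{-228470 + \frac{1}{25} \cdot 2181529} = \sqrt{-228470 + \frac{2181529}{25}} = \sqrt{- \frac{3530221}{25}} = \frac{i \sqrt{3530221}}{5}$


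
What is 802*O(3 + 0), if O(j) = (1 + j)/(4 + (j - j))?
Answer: 802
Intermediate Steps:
O(j) = ¼ + j/4 (O(j) = (1 + j)/(4 + 0) = (1 + j)/4 = (1 + j)*(¼) = ¼ + j/4)
802*O(3 + 0) = 802*(¼ + (3 + 0)/4) = 802*(¼ + (¼)*3) = 802*(¼ + ¾) = 802*1 = 802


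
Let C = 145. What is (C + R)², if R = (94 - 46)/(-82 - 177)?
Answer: 1406775049/67081 ≈ 20971.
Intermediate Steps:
R = -48/259 (R = 48/(-259) = 48*(-1/259) = -48/259 ≈ -0.18533)
(C + R)² = (145 - 48/259)² = (37507/259)² = 1406775049/67081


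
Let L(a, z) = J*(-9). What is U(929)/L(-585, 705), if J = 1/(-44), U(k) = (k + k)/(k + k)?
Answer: 44/9 ≈ 4.8889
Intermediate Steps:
U(k) = 1 (U(k) = (2*k)/((2*k)) = (2*k)*(1/(2*k)) = 1)
J = -1/44 ≈ -0.022727
L(a, z) = 9/44 (L(a, z) = -1/44*(-9) = 9/44)
U(929)/L(-585, 705) = 1/(9/44) = 1*(44/9) = 44/9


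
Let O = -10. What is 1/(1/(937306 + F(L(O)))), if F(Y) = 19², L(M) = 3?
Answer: 937667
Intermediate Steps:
F(Y) = 361
1/(1/(937306 + F(L(O)))) = 1/(1/(937306 + 361)) = 1/(1/937667) = 937667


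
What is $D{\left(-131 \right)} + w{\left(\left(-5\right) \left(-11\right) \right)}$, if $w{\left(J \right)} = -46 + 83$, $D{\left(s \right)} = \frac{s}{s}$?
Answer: $38$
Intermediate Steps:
$D{\left(s \right)} = 1$
$w{\left(J \right)} = 37$
$D{\left(-131 \right)} + w{\left(\left(-5\right) \left(-11\right) \right)} = 1 + 37 = 38$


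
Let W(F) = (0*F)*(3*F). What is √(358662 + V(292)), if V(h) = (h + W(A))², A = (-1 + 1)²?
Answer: √443926 ≈ 666.28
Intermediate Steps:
A = 0 (A = 0² = 0)
W(F) = 0 (W(F) = 0*(3*F) = 0)
V(h) = h² (V(h) = (h + 0)² = h²)
√(358662 + V(292)) = √(358662 + 292²) = √(358662 + 85264) = √443926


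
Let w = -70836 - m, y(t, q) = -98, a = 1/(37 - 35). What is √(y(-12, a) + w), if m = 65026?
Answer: 2*I*√33990 ≈ 368.73*I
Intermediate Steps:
a = ½ (a = 1/2 = ½ ≈ 0.50000)
w = -135862 (w = -70836 - 1*65026 = -70836 - 65026 = -135862)
√(y(-12, a) + w) = √(-98 - 135862) = √(-135960) = 2*I*√33990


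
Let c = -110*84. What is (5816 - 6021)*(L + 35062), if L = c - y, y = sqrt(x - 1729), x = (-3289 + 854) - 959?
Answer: -5293510 + 205*I*sqrt(5123) ≈ -5.2935e+6 + 14673.0*I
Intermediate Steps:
x = -3394 (x = -2435 - 959 = -3394)
y = I*sqrt(5123) (y = sqrt(-3394 - 1729) = sqrt(-5123) = I*sqrt(5123) ≈ 71.575*I)
c = -9240
L = -9240 - I*sqrt(5123) ≈ -9240.0 - 71.575*I
(5816 - 6021)*(L + 35062) = (5816 - 6021)*((-9240 - I*sqrt(5123)) + 35062) = -205*(25822 - I*sqrt(5123)) = -5293510 + 205*I*sqrt(5123)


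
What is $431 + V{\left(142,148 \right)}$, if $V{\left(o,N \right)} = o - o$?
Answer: $431$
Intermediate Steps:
$V{\left(o,N \right)} = 0$
$431 + V{\left(142,148 \right)} = 431 + 0 = 431$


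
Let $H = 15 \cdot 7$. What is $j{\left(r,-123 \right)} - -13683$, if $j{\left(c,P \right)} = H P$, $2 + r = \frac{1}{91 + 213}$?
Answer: $768$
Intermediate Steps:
$r = - \frac{607}{304}$ ($r = -2 + \frac{1}{91 + 213} = -2 + \frac{1}{304} = - \frac{607}{304} \approx -1.9967$)
$H = 105$
$j{\left(c,P \right)} = 105 P$
$j{\left(r,-123 \right)} - -13683 = 105 \left(-123\right) - -13683 = -12915 + 13683 = 768$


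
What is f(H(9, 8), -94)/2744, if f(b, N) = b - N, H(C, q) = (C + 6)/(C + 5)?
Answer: 1331/38416 ≈ 0.034647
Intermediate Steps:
H(C, q) = (6 + C)/(5 + C)
f(H(9, 8), -94)/2744 = ((6 + 9)/(5 + 9) - 1*(-94))/2744 = (15/14 + 94)*(1/2744) = (1331/14)*(1/2744) = 1331/38416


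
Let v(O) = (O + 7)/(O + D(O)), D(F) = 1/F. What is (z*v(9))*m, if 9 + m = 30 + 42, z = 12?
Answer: 54432/41 ≈ 1327.6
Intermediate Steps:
D(F) = 1/F
v(O) = (7 + O)/(O + 1/O) (v(O) = (O + 7)/(O + 1/O) = (7 + O)/(O + 1/O))
m = 63 (m = -9 + (30 + 42) = -9 + 72 = 63)
(z*v(9))*m = (12*(9*(7 + 9)/(1 + 9²)))*63 = (12*(9*16/(1 + 81)))*63 = (12*(9*16/82))*63 = (12*(9*(1/82)*16))*63 = (12*(72/41))*63 = (864/41)*63 = 54432/41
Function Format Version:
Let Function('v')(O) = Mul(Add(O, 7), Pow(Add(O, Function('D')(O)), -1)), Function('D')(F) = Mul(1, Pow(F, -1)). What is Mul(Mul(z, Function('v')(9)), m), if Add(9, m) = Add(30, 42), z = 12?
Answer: Rational(54432, 41) ≈ 1327.6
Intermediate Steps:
Function('D')(F) = Pow(F, -1)
Function('v')(O) = Mul(Pow(Add(O, Pow(O, -1)), -1), Add(7, O)) (Function('v')(O) = Mul(Add(O, 7), Pow(Add(O, Pow(O, -1)), -1)) = Mul(Add(7, O), Pow(Add(O, Pow(O, -1)), -1)) = Mul(Pow(Add(O, Pow(O, -1)), -1), Add(7, O)))
m = 63 (m = Add(-9, Add(30, 42)) = Add(-9, 72) = 63)
Mul(Mul(z, Function('v')(9)), m) = Mul(Mul(12, Mul(9, Pow(Add(1, Pow(9, 2)), -1), Add(7, 9))), 63) = Mul(Mul(12, Mul(9, Pow(Add(1, 81), -1), 16)), 63) = Mul(Mul(12, Mul(9, Pow(82, -1), 16)), 63) = Mul(Mul(12, Mul(9, Rational(1, 82), 16)), 63) = Mul(Mul(12, Rational(72, 41)), 63) = Mul(Rational(864, 41), 63) = Rational(54432, 41)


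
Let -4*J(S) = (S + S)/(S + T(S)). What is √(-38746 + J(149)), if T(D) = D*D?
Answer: I*√34871403/30 ≈ 196.84*I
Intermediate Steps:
T(D) = D²
J(S) = -S/(2*(S + S²)) (J(S) = -(S + S)/(4*(S + S²)) = -2*S/(4*(S + S²)) = -S/(2*(S + S²)))
√(-38746 + J(149)) = √(-38746 - 1/(2 + 2*149)) = √(-38746 - 1/(2 + 298)) = √(-38746 - 1/300) = √(-11623801/300) = I*√34871403/30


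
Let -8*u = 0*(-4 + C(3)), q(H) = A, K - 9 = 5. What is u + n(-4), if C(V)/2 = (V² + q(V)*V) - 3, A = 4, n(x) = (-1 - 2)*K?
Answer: -42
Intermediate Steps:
K = 14 (K = 9 + 5 = 14)
n(x) = -42 (n(x) = (-1 - 2)*14 = -3*14 = -42)
q(H) = 4
C(V) = -6 + 2*V² + 8*V (C(V) = 2*((V² + 4*V) - 3) = 2*(-3 + V² + 4*V) = -6 + 2*V² + 8*V)
u = 0 (u = -0*(-4 + (-6 + 2*3² + 8*3)) = -0*(-4 + (-6 + 2*9 + 24)) = -0*(-4 + (-6 + 18 + 24)) = -0*(-4 + 36) = -0*32 = -⅛*0 = 0)
u + n(-4) = 0 - 42 = -42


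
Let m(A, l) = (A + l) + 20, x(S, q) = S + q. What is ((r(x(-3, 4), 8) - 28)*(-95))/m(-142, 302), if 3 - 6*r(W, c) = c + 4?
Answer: 1121/72 ≈ 15.569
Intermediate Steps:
m(A, l) = 20 + A + l
r(W, c) = -⅙ - c/6 (r(W, c) = ½ - (c + 4)/6 = ½ - (4 + c)/6 = ½ + (-⅔ - c/6) = -⅙ - c/6)
((r(x(-3, 4), 8) - 28)*(-95))/m(-142, 302) = (((-⅙ - ⅙*8) - 28)*(-95))/(20 - 142 + 302) = (((-⅙ - 4/3) - 28)*(-95))/180 = ((-3/2 - 28)*(-95))*(1/180) = -59/2*(-95)*(1/180) = (5605/2)*(1/180) = 1121/72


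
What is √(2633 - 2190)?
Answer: √443 ≈ 21.048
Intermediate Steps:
√(2633 - 2190) = √443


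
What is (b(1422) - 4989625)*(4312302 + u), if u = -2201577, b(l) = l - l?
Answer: -10531726228125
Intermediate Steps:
b(l) = 0
(b(1422) - 4989625)*(4312302 + u) = (0 - 4989625)*(4312302 - 2201577) = -4989625*2110725 = -10531726228125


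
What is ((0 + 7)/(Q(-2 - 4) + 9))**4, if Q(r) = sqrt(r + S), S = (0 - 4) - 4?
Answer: 2401/(9 + I*sqrt(14))**4 ≈ -0.0013855 - 0.26604*I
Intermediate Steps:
S = -8 (S = -4 - 4 = -8)
Q(r) = sqrt(-8 + r) (Q(r) = sqrt(r - 8) = sqrt(-8 + r))
((0 + 7)/(Q(-2 - 4) + 9))**4 = ((0 + 7)/(sqrt(-8 + (-2 - 4)) + 9))**4 = (7/(sqrt(-8 - 6) + 9))**4 = (7/(sqrt(-14) + 9))**4 = (7/(I*sqrt(14) + 9))**4 = (7/(9 + I*sqrt(14)))**4 = 2401/(9 + I*sqrt(14))**4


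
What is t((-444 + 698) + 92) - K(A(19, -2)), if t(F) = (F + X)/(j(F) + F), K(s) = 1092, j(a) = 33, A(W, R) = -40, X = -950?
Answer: -414472/379 ≈ -1093.6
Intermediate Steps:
t(F) = (-950 + F)/(33 + F) (t(F) = (F - 950)/(33 + F) = (-950 + F)/(33 + F))
t((-444 + 698) + 92) - K(A(19, -2)) = (-950 + ((-444 + 698) + 92))/(33 + ((-444 + 698) + 92)) - 1*1092 = (-950 + (254 + 92))/(33 + (254 + 92)) - 1092 = (-950 + 346)/(33 + 346) - 1092 = -604/379 - 1092 = -414472/379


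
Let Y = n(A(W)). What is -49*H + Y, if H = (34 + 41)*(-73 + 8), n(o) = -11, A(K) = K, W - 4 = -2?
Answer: 238864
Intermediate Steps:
W = 2 (W = 4 - 2 = 2)
H = -4875 (H = 75*(-65) = -4875)
Y = -11
-49*H + Y = -49*(-4875) - 11 = 238875 - 11 = 238864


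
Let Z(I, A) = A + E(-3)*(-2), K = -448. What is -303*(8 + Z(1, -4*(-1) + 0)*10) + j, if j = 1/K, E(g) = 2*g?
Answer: -22804993/448 ≈ -50904.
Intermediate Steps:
Z(I, A) = 12 + A (Z(I, A) = A + (2*(-3))*(-2) = A - 6*(-2) = A + 12 = 12 + A)
j = -1/448 (j = 1/(-448) = -1/448 ≈ -0.0022321)
-303*(8 + Z(1, -4*(-1) + 0)*10) + j = -303*(8 + (12 + (-4*(-1) + 0))*10) - 1/448 = -303*(8 + (12 + (4 + 0))*10) - 1/448 = -303*(8 + (12 + 4)*10) - 1/448 = -303*(8 + 16*10) - 1/448 = -303*(8 + 160) - 1/448 = -303*168 - 1/448 = -50904 - 1/448 = -22804993/448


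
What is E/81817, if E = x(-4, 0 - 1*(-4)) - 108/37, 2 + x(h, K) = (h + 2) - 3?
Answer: -367/3027229 ≈ -0.00012123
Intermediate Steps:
x(h, K) = -3 + h (x(h, K) = -2 + ((h + 2) - 3) = -2 + ((2 + h) - 3) = -2 + (-1 + h) = -3 + h)
E = -367/37 (E = (-3 - 4) - 108/37 = -7 - 108*1/37 = -7 - 108/37 = -367/37 ≈ -9.9189)
E/81817 = -367/37/81817 = -367/37*1/81817 = -367/3027229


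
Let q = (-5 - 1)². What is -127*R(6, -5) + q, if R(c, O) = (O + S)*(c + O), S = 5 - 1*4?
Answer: 544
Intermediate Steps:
S = 1 (S = 5 - 4 = 1)
q = 36 (q = (-6)² = 36)
R(c, O) = (1 + O)*(O + c) (R(c, O) = (O + 1)*(c + O) = (1 + O)*(O + c))
-127*R(6, -5) + q = -127*(-5 + 6 + (-5)² - 5*6) + 36 = -127*(-5 + 6 + 25 - 30) + 36 = -127*(-4) + 36 = 508 + 36 = 544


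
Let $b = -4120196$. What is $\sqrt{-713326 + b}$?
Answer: $3 i \sqrt{537058} \approx 2198.5 i$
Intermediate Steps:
$\sqrt{-713326 + b} = \sqrt{-713326 - 4120196} = \sqrt{-4833522} = 3 i \sqrt{537058}$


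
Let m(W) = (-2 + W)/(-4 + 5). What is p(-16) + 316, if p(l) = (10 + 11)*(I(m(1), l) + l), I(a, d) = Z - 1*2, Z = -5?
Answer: -167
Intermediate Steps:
m(W) = -2 + W (m(W) = (-2 + W)/1 = (-2 + W)*1 = -2 + W)
I(a, d) = -7 (I(a, d) = -5 - 1*2 = -5 - 2 = -7)
p(l) = -147 + 21*l (p(l) = (10 + 11)*(-7 + l) = 21*(-7 + l) = -147 + 21*l)
p(-16) + 316 = (-147 + 21*(-16)) + 316 = (-147 - 336) + 316 = -483 + 316 = -167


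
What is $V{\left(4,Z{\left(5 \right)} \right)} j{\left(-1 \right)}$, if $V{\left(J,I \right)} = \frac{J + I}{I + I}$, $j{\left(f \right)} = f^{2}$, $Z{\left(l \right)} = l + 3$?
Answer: $\frac{3}{4} \approx 0.75$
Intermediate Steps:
$Z{\left(l \right)} = 3 + l$
$V{\left(J,I \right)} = \frac{I + J}{2 I}$
$V{\left(4,Z{\left(5 \right)} \right)} j{\left(-1 \right)} = \frac{\left(3 + 5\right) + 4}{2 \left(3 + 5\right)} \left(-1\right)^{2} = \frac{8 + 4}{2 \cdot 8} \cdot 1 = \frac{1}{2} \cdot \frac{1}{8} \cdot 12 \cdot 1 = \frac{3}{4} \cdot 1 = \frac{3}{4}$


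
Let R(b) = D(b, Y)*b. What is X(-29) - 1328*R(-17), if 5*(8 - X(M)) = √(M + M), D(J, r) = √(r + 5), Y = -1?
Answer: 45160 - I*√58/5 ≈ 45160.0 - 1.5232*I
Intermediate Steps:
D(J, r) = √(5 + r)
R(b) = 2*b (R(b) = √(5 - 1)*b = √4*b = 2*b)
X(M) = 8 - √2*√M/5 (X(M) = 8 - √(M + M)/5 = 8 - √2*√M/5)
X(-29) - 1328*R(-17) = (8 - √2*√(-29)/5) - 2656*(-17) = (8 - √2*I*√29/5) - 1328*(-34) = (8 - I*√58/5) + 45152 = 45160 - I*√58/5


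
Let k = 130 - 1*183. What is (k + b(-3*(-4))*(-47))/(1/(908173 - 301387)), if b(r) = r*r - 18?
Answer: -3625546350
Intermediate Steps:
k = -53 (k = 130 - 183 = -53)
b(r) = -18 + r² (b(r) = r² - 18 = -18 + r²)
(k + b(-3*(-4))*(-47))/(1/(908173 - 301387)) = (-53 + (-18 + (-3*(-4))²)*(-47))/(1/(908173 - 301387)) = (-53 + (-18 + 12²)*(-47))/(1/606786) = (-53 + (-18 + 144)*(-47))/(1/606786) = (-53 + 126*(-47))*606786 = (-53 - 5922)*606786 = -5975*606786 = -3625546350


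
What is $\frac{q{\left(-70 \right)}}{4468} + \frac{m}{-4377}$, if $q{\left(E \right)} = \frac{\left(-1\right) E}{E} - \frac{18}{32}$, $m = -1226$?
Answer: $\frac{87534863}{312902976} \approx 0.27975$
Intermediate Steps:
$q{\left(E \right)} = - \frac{25}{16}$ ($q{\left(E \right)} = -1 - \frac{9}{16} = - \frac{25}{16}$)
$\frac{q{\left(-70 \right)}}{4468} + \frac{m}{-4377} = - \frac{25}{16 \cdot 4468} - \frac{1226}{-4377} = \left(- \frac{25}{16}\right) \frac{1}{4468} - - \frac{1226}{4377} = - \frac{25}{71488} + \frac{1226}{4377} = \frac{87534863}{312902976}$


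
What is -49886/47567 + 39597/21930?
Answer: 263170173/347714770 ≈ 0.75686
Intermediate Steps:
-49886/47567 + 39597/21930 = -49886*1/47567 + 39597*(1/21930) = -49886/47567 + 13199/7310 = 263170173/347714770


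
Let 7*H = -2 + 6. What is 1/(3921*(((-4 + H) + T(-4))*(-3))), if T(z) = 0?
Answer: 7/282312 ≈ 2.4795e-5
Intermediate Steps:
H = 4/7 (H = (-2 + 6)/7 = (1/7)*4 = 4/7 ≈ 0.57143)
1/(3921*(((-4 + H) + T(-4))*(-3))) = 1/(3921*(((-4 + 4/7) + 0)*(-3))) = 1/(3921*((-24/7 + 0)*(-3))) = 1/(3921*(-24/7*(-3))) = 1/(3921*(72/7)) = 1/(282312/7) = 7/282312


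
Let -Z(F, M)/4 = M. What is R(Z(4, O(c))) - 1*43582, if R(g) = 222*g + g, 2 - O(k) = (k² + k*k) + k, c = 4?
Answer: -13254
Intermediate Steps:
O(k) = 2 - k - 2*k² (O(k) = 2 - ((k² + k*k) + k) = 2 - ((k² + k²) + k) = 2 - (2*k² + k) = 2 - (k + 2*k²) = 2 + (-k - 2*k²) = 2 - k - 2*k²)
Z(F, M) = -4*M
R(g) = 223*g
R(Z(4, O(c))) - 1*43582 = 223*(-4*(2 - 1*4 - 2*4²)) - 1*43582 = 223*(-4*(2 - 4 - 2*16)) - 43582 = 223*(-4*(2 - 4 - 32)) - 43582 = 223*(-4*(-34)) - 43582 = 223*136 - 43582 = 30328 - 43582 = -13254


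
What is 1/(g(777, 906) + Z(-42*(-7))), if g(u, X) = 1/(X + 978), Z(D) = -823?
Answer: -1884/1550531 ≈ -0.0012151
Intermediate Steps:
g(u, X) = 1/(978 + X)
1/(g(777, 906) + Z(-42*(-7))) = 1/(1/(978 + 906) - 823) = 1/(1/1884 - 823) = 1/(-1550531/1884) = -1884/1550531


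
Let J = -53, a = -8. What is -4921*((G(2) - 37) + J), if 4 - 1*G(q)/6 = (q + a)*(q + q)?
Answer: -383838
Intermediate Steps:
G(q) = 24 - 12*q*(-8 + q) (G(q) = 24 - 6*(q - 8)*(q + q) = 24 - 6*(-8 + q)*2*q = 24 - 12*q*(-8 + q))
-4921*((G(2) - 37) + J) = -4921*(((24 - 12*2² + 96*2) - 37) - 53) = -4921*(((24 - 12*4 + 192) - 37) - 53) = -4921*(((24 - 48 + 192) - 37) - 53) = -4921*((168 - 37) - 53) = -4921*(131 - 53) = -4921*78 = -383838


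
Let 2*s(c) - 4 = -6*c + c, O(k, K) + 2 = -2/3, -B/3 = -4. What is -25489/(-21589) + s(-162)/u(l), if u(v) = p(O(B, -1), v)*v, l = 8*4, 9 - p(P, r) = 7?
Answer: 10418019/1381696 ≈ 7.5400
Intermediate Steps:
B = 12 (B = -3*(-4) = 12)
O(k, K) = -8/3 (O(k, K) = -2 - 2/3 = -8/3)
s(c) = 2 - 5*c/2 (s(c) = 2 + (-6*c + c)/2 = 2 + (-5*c)/2 = 2 - 5*c/2)
p(P, r) = 2 (p(P, r) = 9 - 1*7 = 9 - 7 = 2)
l = 32
u(v) = 2*v
-25489/(-21589) + s(-162)/u(l) = -25489/(-21589) + (2 - 5/2*(-162))/((2*32)) = -25489*(-1/21589) + (2 + 405)/64 = 25489/21589 + 407*(1/64) = 25489/21589 + 407/64 = 10418019/1381696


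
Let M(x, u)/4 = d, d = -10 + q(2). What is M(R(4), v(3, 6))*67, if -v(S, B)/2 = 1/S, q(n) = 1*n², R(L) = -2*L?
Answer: -1608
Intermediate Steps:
q(n) = n²
d = -6 (d = -10 + 2² = -10 + 4 = -6)
v(S, B) = -2/S
M(x, u) = -24 (M(x, u) = 4*(-6) = -24)
M(R(4), v(3, 6))*67 = -24*67 = -1608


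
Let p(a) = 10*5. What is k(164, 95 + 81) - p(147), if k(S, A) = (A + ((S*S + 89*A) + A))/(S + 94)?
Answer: 5002/43 ≈ 116.33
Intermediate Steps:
p(a) = 50
k(S, A) = (S² + 91*A)/(94 + S) (k(S, A) = (A + ((S² + 89*A) + A))/(94 + S) = (A + (S² + 90*A))/(94 + S) = (S² + 91*A)/(94 + S))
k(164, 95 + 81) - p(147) = (164² + 91*(95 + 81))/(94 + 164) - 1*50 = (26896 + 91*176)/258 - 50 = (26896 + 16016)/258 - 50 = (1/258)*42912 - 50 = 7152/43 - 50 = 5002/43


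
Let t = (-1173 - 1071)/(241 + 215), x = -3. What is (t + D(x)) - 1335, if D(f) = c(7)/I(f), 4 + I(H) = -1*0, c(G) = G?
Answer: -101967/76 ≈ -1341.7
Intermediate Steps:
I(H) = -4 (I(H) = -4 - 1*0 = -4 + 0 = -4)
t = -187/38 (t = -2244/456 = -2244*1/456 = -187/38 ≈ -4.9211)
D(f) = -7/4 (D(f) = 7/(-4) = 7*(-¼) = -7/4)
(t + D(x)) - 1335 = (-187/38 - 7/4) - 1335 = -507/76 - 1335 = -101967/76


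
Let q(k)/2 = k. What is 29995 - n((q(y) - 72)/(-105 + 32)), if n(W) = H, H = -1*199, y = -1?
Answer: 30194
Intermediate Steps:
q(k) = 2*k
H = -199
n(W) = -199
29995 - n((q(y) - 72)/(-105 + 32)) = 29995 - 1*(-199) = 29995 + 199 = 30194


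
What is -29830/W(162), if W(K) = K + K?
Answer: -14915/162 ≈ -92.068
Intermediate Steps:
W(K) = 2*K
-29830/W(162) = -29830/(2*162) = -29830/324 = -29830*1/324 = -14915/162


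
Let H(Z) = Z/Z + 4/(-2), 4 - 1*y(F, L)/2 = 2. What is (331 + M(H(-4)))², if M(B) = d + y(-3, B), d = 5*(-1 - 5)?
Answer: 93025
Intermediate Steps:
y(F, L) = 4 (y(F, L) = 8 - 2*2 = 8 - 4 = 4)
d = -30 (d = 5*(-6) = -30)
H(Z) = -1 (H(Z) = 1 + 4*(-½) = 1 - 2 = -1)
M(B) = -26 (M(B) = -30 + 4 = -26)
(331 + M(H(-4)))² = (331 - 26)² = 305² = 93025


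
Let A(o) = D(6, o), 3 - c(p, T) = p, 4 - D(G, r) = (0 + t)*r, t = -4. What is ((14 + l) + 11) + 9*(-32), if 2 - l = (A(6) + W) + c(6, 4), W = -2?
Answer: -284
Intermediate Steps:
D(G, r) = 4 + 4*r (D(G, r) = 4 - (0 - 4)*r = 4 - (-4)*r = 4 + 4*r)
c(p, T) = 3 - p
A(o) = 4 + 4*o
l = -21 (l = 2 - (((4 + 4*6) - 2) + (3 - 1*6)) = 2 - (((4 + 24) - 2) + (3 - 6)) = 2 - ((28 - 2) - 3) = 2 - (26 - 3) = 2 - 1*23 = 2 - 23 = -21)
((14 + l) + 11) + 9*(-32) = ((14 - 21) + 11) + 9*(-32) = (-7 + 11) - 288 = 4 - 288 = -284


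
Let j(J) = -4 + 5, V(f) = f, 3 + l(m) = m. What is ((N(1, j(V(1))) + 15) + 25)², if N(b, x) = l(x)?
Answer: 1444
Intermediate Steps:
l(m) = -3 + m
j(J) = 1
N(b, x) = -3 + x
((N(1, j(V(1))) + 15) + 25)² = (((-3 + 1) + 15) + 25)² = ((-2 + 15) + 25)² = (13 + 25)² = 38² = 1444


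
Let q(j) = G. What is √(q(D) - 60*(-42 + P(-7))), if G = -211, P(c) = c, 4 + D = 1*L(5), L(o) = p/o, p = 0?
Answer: √2729 ≈ 52.240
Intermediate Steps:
L(o) = 0 (L(o) = 0/o = 0)
D = -4 (D = -4 + 1*0 = -4 + 0 = -4)
q(j) = -211
√(q(D) - 60*(-42 + P(-7))) = √(-211 - 60*(-42 - 7)) = √(-211 - 60*(-49)) = √(-211 + 2940) = √2729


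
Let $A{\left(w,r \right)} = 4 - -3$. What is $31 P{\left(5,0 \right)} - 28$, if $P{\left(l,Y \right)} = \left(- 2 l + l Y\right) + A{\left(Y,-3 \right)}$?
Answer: $-121$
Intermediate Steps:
$A{\left(w,r \right)} = 7$ ($A{\left(w,r \right)} = 4 + 3 = 7$)
$P{\left(l,Y \right)} = 7 - 2 l + Y l$ ($P{\left(l,Y \right)} = \left(- 2 l + l Y\right) + 7 = \left(- 2 l + Y l\right) + 7 = 7 - 2 l + Y l$)
$31 P{\left(5,0 \right)} - 28 = 31 \left(7 - 10 + 0 \cdot 5\right) - 28 = 31 \left(7 - 10 + 0\right) - 28 = 31 \left(-3\right) - 28 = -93 - 28 = -121$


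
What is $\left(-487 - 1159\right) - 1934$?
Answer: $-3580$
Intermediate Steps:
$\left(-487 - 1159\right) - 1934 = -1646 - 1934 = -3580$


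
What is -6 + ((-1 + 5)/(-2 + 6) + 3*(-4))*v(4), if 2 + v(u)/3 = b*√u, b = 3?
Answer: -138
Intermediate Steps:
v(u) = -6 + 9*√u (v(u) = -6 + 3*(3*√u) = -6 + 9*√u)
-6 + ((-1 + 5)/(-2 + 6) + 3*(-4))*v(4) = -6 + ((-1 + 5)/(-2 + 6) + 3*(-4))*(-6 + 9*√4) = -6 + (4/4 - 12)*(-6 + 9*2) = -6 + (4*(¼) - 12)*(-6 + 18) = -6 + (1 - 12)*12 = -6 - 11*12 = -6 - 132 = -138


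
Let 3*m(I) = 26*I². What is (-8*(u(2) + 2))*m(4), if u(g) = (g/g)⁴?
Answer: -3328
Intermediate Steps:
u(g) = 1 (u(g) = 1⁴ = 1)
m(I) = 26*I²/3 (m(I) = (26*I²)/3 = 26*I²/3)
(-8*(u(2) + 2))*m(4) = (-8*(1 + 2))*((26/3)*4²) = (-8*3)*((26/3)*16) = -24*416/3 = -3328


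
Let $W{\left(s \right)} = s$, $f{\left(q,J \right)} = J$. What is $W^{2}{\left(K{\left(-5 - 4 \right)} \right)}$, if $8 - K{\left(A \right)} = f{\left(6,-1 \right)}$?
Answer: $81$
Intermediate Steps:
$K{\left(A \right)} = 9$ ($K{\left(A \right)} = 8 - -1 = 8 + 1 = 9$)
$W^{2}{\left(K{\left(-5 - 4 \right)} \right)} = 9^{2} = 81$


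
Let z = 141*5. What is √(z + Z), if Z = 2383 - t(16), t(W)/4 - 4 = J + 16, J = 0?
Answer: 8*√47 ≈ 54.845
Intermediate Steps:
t(W) = 80 (t(W) = 16 + 4*(0 + 16) = 16 + 4*16 = 16 + 64 = 80)
z = 705
Z = 2303 (Z = 2383 - 1*80 = 2383 - 80 = 2303)
√(z + Z) = √(705 + 2303) = √3008 = 8*√47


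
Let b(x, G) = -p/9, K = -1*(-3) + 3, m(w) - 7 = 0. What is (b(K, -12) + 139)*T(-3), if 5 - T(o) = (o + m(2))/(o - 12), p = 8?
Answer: 98197/135 ≈ 727.38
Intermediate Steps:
m(w) = 7 (m(w) = 7 + 0 = 7)
T(o) = 5 - (7 + o)/(-12 + o) (T(o) = 5 - (o + 7)/(o - 12) = 5 - (7 + o)/(-12 + o))
K = 6 (K = 3 + 3 = 6)
b(x, G) = -8/9
(b(K, -12) + 139)*T(-3) = (-8/9 + 139)*((-67 + 4*(-3))/(-12 - 3)) = 1243*((-67 - 12)/(-15))/9 = 1243*(-1/15*(-79))/9 = (1243/9)*(79/15) = 98197/135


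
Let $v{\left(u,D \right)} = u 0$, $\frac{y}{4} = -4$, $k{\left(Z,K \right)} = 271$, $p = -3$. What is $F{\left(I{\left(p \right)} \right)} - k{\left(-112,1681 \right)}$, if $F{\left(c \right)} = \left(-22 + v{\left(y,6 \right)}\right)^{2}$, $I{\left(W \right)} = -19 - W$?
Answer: $213$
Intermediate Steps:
$y = -16$ ($y = 4 \left(-4\right) = -16$)
$v{\left(u,D \right)} = 0$
$F{\left(c \right)} = 484$ ($F{\left(c \right)} = \left(-22 + 0\right)^{2} = \left(-22\right)^{2} = 484$)
$F{\left(I{\left(p \right)} \right)} - k{\left(-112,1681 \right)} = 484 - 271 = 213$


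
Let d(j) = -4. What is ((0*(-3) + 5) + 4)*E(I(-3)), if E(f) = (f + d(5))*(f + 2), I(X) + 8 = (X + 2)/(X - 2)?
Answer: 15399/25 ≈ 615.96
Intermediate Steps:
I(X) = -8 + (2 + X)/(-2 + X) (I(X) = -8 + (X + 2)/(X - 2) = -8 + (2 + X)/(-2 + X))
E(f) = (-4 + f)*(2 + f) (E(f) = (f - 4)*(f + 2) = (-4 + f)*(2 + f))
((0*(-3) + 5) + 4)*E(I(-3)) = ((0*(-3) + 5) + 4)*(-8 + ((18 - 7*(-3))/(-2 - 3))**2 - 2*(18 - 7*(-3))/(-2 - 3)) = ((0 + 5) + 4)*(-8 + ((18 + 21)/(-5))**2 - 2*(18 + 21)/(-5)) = (5 + 4)*(-8 + (-1/5*39)**2 - (-2)*39/5) = 9*(-8 + (-39/5)**2 - 2*(-39/5)) = 9*(-8 + 1521/25 + 78/5) = 9*(1711/25) = 15399/25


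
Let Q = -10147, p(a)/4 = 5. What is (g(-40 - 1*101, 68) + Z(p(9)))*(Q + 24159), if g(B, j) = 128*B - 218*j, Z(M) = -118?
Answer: -462255880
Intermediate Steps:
p(a) = 20 (p(a) = 4*5 = 20)
g(B, j) = -218*j + 128*B
(g(-40 - 1*101, 68) + Z(p(9)))*(Q + 24159) = ((-218*68 + 128*(-40 - 1*101)) - 118)*(-10147 + 24159) = ((-14824 + 128*(-40 - 101)) - 118)*14012 = ((-14824 + 128*(-141)) - 118)*14012 = ((-14824 - 18048) - 118)*14012 = (-32872 - 118)*14012 = -32990*14012 = -462255880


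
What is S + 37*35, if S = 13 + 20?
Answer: 1328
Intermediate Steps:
S = 33
S + 37*35 = 33 + 37*35 = 33 + 1295 = 1328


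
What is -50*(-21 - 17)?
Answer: 1900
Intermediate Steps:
-50*(-21 - 17) = -50*(-38) = 1900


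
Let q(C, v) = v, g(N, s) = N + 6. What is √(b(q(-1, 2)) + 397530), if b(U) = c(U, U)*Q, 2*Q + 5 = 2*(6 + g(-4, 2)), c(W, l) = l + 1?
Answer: √1590186/2 ≈ 630.51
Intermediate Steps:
c(W, l) = 1 + l
g(N, s) = 6 + N
Q = 11/2 (Q = -5/2 + (2*(6 + (6 - 4)))/2 = -5/2 + (2*(6 + 2))/2 = -5/2 + (2*8)/2 = -5/2 + (½)*16 = -5/2 + 8 = 11/2 ≈ 5.5000)
b(U) = 11/2 + 11*U/2 (b(U) = (1 + U)*(11/2) = 11/2 + 11*U/2)
√(b(q(-1, 2)) + 397530) = √((11/2 + (11/2)*2) + 397530) = √((11/2 + 11) + 397530) = √(33/2 + 397530) = √(795093/2) = √1590186/2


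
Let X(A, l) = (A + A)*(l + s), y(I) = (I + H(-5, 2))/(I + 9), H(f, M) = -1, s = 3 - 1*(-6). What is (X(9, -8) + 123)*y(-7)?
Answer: -564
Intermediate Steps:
s = 9 (s = 3 + 6 = 9)
y(I) = (-1 + I)/(9 + I) (y(I) = (I - 1)/(I + 9) = (-1 + I)/(9 + I))
X(A, l) = 2*A*(9 + l) (X(A, l) = (A + A)*(l + 9) = (2*A)*(9 + l) = 2*A*(9 + l))
(X(9, -8) + 123)*y(-7) = (2*9*(9 - 8) + 123)*((-1 - 7)/(9 - 7)) = (2*9*1 + 123)*(-8/2) = (18 + 123)*((½)*(-8)) = 141*(-4) = -564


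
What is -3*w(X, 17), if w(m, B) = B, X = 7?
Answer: -51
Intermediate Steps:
-3*w(X, 17) = -3*17 = -51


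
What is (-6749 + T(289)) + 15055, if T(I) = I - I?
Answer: 8306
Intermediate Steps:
T(I) = 0
(-6749 + T(289)) + 15055 = (-6749 + 0) + 15055 = -6749 + 15055 = 8306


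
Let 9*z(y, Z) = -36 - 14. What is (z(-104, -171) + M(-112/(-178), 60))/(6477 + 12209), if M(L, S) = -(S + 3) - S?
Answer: -1157/168174 ≈ -0.0068798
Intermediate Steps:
z(y, Z) = -50/9 (z(y, Z) = (-36 - 14)/9 = (1/9)*(-50) = -50/9)
M(L, S) = -3 - 2*S (M(L, S) = -(3 + S) - S = (-3 - S) - S = -3 - 2*S)
(z(-104, -171) + M(-112/(-178), 60))/(6477 + 12209) = (-50/9 + (-3 - 2*60))/(6477 + 12209) = (-50/9 + (-3 - 120))/18686 = (-50/9 - 123)*(1/18686) = -1157/9*1/18686 = -1157/168174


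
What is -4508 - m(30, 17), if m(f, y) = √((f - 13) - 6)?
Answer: -4508 - √11 ≈ -4511.3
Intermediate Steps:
m(f, y) = √(-19 + f) (m(f, y) = √((-13 + f) - 6) = √(-19 + f))
-4508 - m(30, 17) = -4508 - √(-19 + 30) = -4508 - √11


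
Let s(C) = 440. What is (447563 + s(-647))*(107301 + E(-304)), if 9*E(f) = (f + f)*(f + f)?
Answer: 598251110119/9 ≈ 6.6472e+10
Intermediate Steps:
E(f) = 4*f²/9 (E(f) = ((f + f)*(f + f))/9 = ((2*f)*(2*f))/9 = (4*f²)/9 = 4*f²/9)
(447563 + s(-647))*(107301 + E(-304)) = (447563 + 440)*(107301 + (4/9)*(-304)²) = 448003*(107301 + (4/9)*92416) = 448003*(107301 + 369664/9) = 448003*(1335373/9) = 598251110119/9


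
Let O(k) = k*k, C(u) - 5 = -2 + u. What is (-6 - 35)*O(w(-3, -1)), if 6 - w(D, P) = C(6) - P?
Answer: -656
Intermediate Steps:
C(u) = 3 + u (C(u) = 5 + (-2 + u) = 3 + u)
w(D, P) = -3 + P (w(D, P) = 6 - ((3 + 6) - P) = 6 - (9 - P) = 6 + (-9 + P) = -3 + P)
O(k) = k²
(-6 - 35)*O(w(-3, -1)) = (-6 - 35)*(-3 - 1)² = -41*(-4)² = -41*16 = -656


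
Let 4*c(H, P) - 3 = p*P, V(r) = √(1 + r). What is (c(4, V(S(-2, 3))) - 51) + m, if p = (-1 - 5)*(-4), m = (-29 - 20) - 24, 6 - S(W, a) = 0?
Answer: -493/4 + 6*√7 ≈ -107.38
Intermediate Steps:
S(W, a) = 6 (S(W, a) = 6 - 1*0 = 6 + 0 = 6)
m = -73 (m = -49 - 24 = -73)
p = 24 (p = -6*(-4) = 24)
c(H, P) = ¾ + 6*P (c(H, P) = ¾ + (24*P)/4 = ¾ + 6*P)
(c(4, V(S(-2, 3))) - 51) + m = ((¾ + 6*√(1 + 6)) - 51) - 73 = ((¾ + 6*√7) - 51) - 73 = (-201/4 + 6*√7) - 73 = -493/4 + 6*√7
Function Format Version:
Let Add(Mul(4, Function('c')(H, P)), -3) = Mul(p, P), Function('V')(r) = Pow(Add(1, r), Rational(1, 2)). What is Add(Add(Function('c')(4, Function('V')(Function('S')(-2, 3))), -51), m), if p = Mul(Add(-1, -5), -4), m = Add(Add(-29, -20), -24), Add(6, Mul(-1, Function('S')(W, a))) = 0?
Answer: Add(Rational(-493, 4), Mul(6, Pow(7, Rational(1, 2)))) ≈ -107.38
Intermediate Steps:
Function('S')(W, a) = 6 (Function('S')(W, a) = Add(6, Mul(-1, 0)) = Add(6, 0) = 6)
m = -73 (m = Add(-49, -24) = -73)
p = 24 (p = Mul(-6, -4) = 24)
Function('c')(H, P) = Add(Rational(3, 4), Mul(6, P)) (Function('c')(H, P) = Add(Rational(3, 4), Mul(Rational(1, 4), Mul(24, P))) = Add(Rational(3, 4), Mul(6, P)))
Add(Add(Function('c')(4, Function('V')(Function('S')(-2, 3))), -51), m) = Add(Add(Add(Rational(3, 4), Mul(6, Pow(Add(1, 6), Rational(1, 2)))), -51), -73) = Add(Add(Add(Rational(3, 4), Mul(6, Pow(7, Rational(1, 2)))), -51), -73) = Add(Add(Rational(-201, 4), Mul(6, Pow(7, Rational(1, 2)))), -73) = Add(Rational(-493, 4), Mul(6, Pow(7, Rational(1, 2))))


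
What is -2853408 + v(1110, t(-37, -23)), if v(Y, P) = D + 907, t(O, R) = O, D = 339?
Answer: -2852162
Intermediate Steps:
v(Y, P) = 1246 (v(Y, P) = 339 + 907 = 1246)
-2853408 + v(1110, t(-37, -23)) = -2853408 + 1246 = -2852162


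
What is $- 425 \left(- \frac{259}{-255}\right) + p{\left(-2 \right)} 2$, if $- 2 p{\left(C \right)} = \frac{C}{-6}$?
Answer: $-432$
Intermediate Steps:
$p{\left(C \right)} = \frac{C}{12}$ ($p{\left(C \right)} = - \frac{C \frac{1}{-6}}{2} = - \frac{C \left(- \frac{1}{6}\right)}{2} = - \frac{\left(- \frac{1}{6}\right) C}{2} = \frac{C}{12}$)
$- 425 \left(- \frac{259}{-255}\right) + p{\left(-2 \right)} 2 = - 425 \left(- \frac{259}{-255}\right) + \frac{1}{12} \left(-2\right) 2 = - 425 \left(\left(-259\right) \left(- \frac{1}{255}\right)\right) - \frac{1}{3} = \left(-425\right) \frac{259}{255} - \frac{1}{3} = - \frac{1295}{3} - \frac{1}{3} = -432$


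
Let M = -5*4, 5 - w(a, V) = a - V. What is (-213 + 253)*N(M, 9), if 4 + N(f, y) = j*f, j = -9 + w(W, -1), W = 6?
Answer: 8640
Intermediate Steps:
w(a, V) = 5 + V - a (w(a, V) = 5 - (a - V) = 5 + (V - a) = 5 + V - a)
M = -20
j = -11 (j = -9 + (5 - 1 - 1*6) = -9 + (5 - 1 - 6) = -9 - 2 = -11)
N(f, y) = -4 - 11*f
(-213 + 253)*N(M, 9) = (-213 + 253)*(-4 - 11*(-20)) = 40*(-4 + 220) = 40*216 = 8640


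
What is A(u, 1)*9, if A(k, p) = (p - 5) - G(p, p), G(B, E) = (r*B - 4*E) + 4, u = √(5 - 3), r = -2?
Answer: -18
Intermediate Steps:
u = √2 ≈ 1.4142
G(B, E) = 4 - 4*E - 2*B (G(B, E) = (-2*B - 4*E) + 4 = (-4*E - 2*B) + 4 = 4 - 4*E - 2*B)
A(k, p) = -9 + 7*p (A(k, p) = (p - 5) - (4 - 4*p - 2*p) = (-5 + p) - (4 - 6*p) = (-5 + p) + (-4 + 6*p) = -9 + 7*p)
A(u, 1)*9 = (-9 + 7*1)*9 = (-9 + 7)*9 = -2*9 = -18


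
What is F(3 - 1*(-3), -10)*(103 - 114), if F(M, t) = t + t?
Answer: 220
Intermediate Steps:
F(M, t) = 2*t
F(3 - 1*(-3), -10)*(103 - 114) = (2*(-10))*(103 - 114) = -20*(-11) = 220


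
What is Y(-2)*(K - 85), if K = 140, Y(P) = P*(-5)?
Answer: 550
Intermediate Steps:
Y(P) = -5*P
Y(-2)*(K - 85) = (-5*(-2))*(140 - 85) = 10*55 = 550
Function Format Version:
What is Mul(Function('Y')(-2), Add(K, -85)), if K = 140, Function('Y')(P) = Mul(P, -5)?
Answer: 550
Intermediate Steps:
Function('Y')(P) = Mul(-5, P)
Mul(Function('Y')(-2), Add(K, -85)) = Mul(Mul(-5, -2), Add(140, -85)) = Mul(10, 55) = 550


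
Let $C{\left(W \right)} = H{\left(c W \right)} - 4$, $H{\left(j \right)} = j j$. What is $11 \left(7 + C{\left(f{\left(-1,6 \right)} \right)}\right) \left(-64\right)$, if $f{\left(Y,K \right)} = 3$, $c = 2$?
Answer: $-27456$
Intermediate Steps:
$H{\left(j \right)} = j^{2}$
$C{\left(W \right)} = -4 + 4 W^{2}$ ($C{\left(W \right)} = \left(2 W\right)^{2} - 4 = 4 W^{2} - 4 = -4 + 4 W^{2}$)
$11 \left(7 + C{\left(f{\left(-1,6 \right)} \right)}\right) \left(-64\right) = 11 \left(7 - \left(4 - 4 \cdot 3^{2}\right)\right) \left(-64\right) = 11 \left(7 + \left(-4 + 4 \cdot 9\right)\right) \left(-64\right) = 11 \left(7 + \left(-4 + 36\right)\right) \left(-64\right) = 11 \left(7 + 32\right) \left(-64\right) = 11 \cdot 39 \left(-64\right) = 429 \left(-64\right) = -27456$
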